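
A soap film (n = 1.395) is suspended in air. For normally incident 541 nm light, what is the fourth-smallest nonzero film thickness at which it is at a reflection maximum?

679 nm

Top surface (1.0 → 1.395): reflection off a higher-index medium gives a half-wave phase shift.
Ray reflecting at the bottom interface goes from n = 1.395 toward n = 1.0: no phase shift.
Exactly one π shift → a net half-wave offset.
For bright reflection here: 2 n t = (m + ½) λ.
The fourth-smallest nonzero thickness corresponds to m = 3: t = (m + ½) λ / (2 n) = 3.50 × 541 / (2 × 1.395) = 679 nm.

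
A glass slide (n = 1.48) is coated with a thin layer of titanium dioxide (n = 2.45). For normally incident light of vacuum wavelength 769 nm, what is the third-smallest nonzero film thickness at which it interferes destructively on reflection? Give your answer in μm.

0.471 μm

At the upper boundary (n = 1.0 to n = 2.45) the reflected ray undergoes a half-wave phase shift.
Bottom surface (2.45 → 1.48): reflection off a lower-index medium gives no phase shift.
Exactly one π shift → a net half-wave offset.
With one net inversion, destructive interference in reflection requires 2 n t = m λ.
The third-smallest nonzero thickness corresponds to m = 3: t = m λ / (2 n) = 3.00 × 769 / (2 × 2.45) = 471 nm.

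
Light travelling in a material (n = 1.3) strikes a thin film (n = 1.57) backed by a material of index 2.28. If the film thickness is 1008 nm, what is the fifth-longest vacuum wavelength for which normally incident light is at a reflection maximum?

633 nm

Top surface (1.3 → 1.57): reflection off a higher-index medium gives a half-wave phase shift.
Bottom surface (1.57 → 2.28): reflection off a higher-index medium gives a half-wave phase shift.
Zero or two π shifts → no net half-wave offset.
So the condition for constructive reflection is 2 n t = m λ.
λ = 2 n t / m. The fifth-longest wavelength is m = 5: λ = 2 × 1.57 × 1008 / 5.00 = 633 nm.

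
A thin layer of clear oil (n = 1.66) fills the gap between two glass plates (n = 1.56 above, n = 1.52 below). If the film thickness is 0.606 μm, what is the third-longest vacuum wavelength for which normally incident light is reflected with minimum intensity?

671 nm

Ray reflecting at the top interface goes from n = 1.56 toward n = 1.66: a half-wave phase shift.
At the lower boundary (n = 1.66 to n = 1.52) the reflected ray undergoes no phase shift.
Exactly one π shift → a net half-wave offset.
For weak reflection here: 2 n t = m λ.
λ = 2 n t / m. The third-longest wavelength is m = 3: λ = 2 × 1.66 × 606 / 3.00 = 671 nm.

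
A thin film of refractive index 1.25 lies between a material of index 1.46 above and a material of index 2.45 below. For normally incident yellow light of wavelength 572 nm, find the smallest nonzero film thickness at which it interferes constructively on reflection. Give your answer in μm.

Top surface (1.46 → 1.25): reflection off a lower-index medium gives no phase shift.
Ray reflecting at the bottom interface goes from n = 1.25 toward n = 2.45: a half-wave phase shift.
Exactly one π shift → a net half-wave offset.
With one net inversion, constructive interference in reflection requires 2 n t = (m + ½) λ.
Minimum at m = 0: t = λ / (4 n) = 572 / (4 × 1.25) = 114 nm.

0.114 μm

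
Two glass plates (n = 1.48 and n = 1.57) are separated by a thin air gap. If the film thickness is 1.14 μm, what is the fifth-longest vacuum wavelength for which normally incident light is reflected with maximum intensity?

507 nm

Ray reflecting at the top interface goes from n = 1.48 toward n = 1.0: no phase shift.
Ray reflecting at the bottom interface goes from n = 1.0 toward n = 1.57: a half-wave phase shift.
Exactly one π shift → a net half-wave offset.
With one net inversion, constructive interference in reflection requires 2 n t = (m + ½) λ.
λ = 2 n t / (m + ½). The fifth-longest wavelength is m = 4: λ = 2 × 1.0 × 1140 / 4.50 = 507 nm.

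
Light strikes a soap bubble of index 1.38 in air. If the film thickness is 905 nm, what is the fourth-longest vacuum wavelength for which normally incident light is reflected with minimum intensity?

Top surface (1.0 → 1.38): reflection off a higher-index medium gives a half-wave phase shift.
Ray reflecting at the bottom interface goes from n = 1.38 toward n = 1.0: no phase shift.
The two reflections differ by half a wavelength.
For dark reflection here: 2 n t = m λ.
λ = 2 n t / m. The fourth-longest wavelength is m = 4: λ = 2 × 1.38 × 905 / 4.00 = 624 nm.

624 nm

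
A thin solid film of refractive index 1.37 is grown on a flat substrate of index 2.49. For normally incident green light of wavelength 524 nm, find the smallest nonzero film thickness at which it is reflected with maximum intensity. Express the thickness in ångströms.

1912 Å

Top surface (1.0 → 1.37): reflection off a higher-index medium gives a half-wave phase shift.
At the lower boundary (n = 1.37 to n = 2.49) the reflected ray undergoes a half-wave phase shift.
The two reflections carry the same phase change, so no net offset.
For bright reflection here: 2 n t = m λ.
Minimum nonzero at m = 1: t = λ / (2 n) = 524 / (2 × 1.37) = 191 nm.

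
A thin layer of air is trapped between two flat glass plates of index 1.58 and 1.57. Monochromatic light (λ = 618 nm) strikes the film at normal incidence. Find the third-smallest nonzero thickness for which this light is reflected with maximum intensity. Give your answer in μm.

0.773 μm

At the upper boundary (n = 1.58 to n = 1.0) the reflected ray undergoes no phase shift.
Ray reflecting at the bottom interface goes from n = 1.0 toward n = 1.57: a half-wave phase shift.
Exactly one π shift → a net half-wave offset.
For maximum reflection here: 2 n t = (m + ½) λ.
The third-smallest nonzero thickness corresponds to m = 2: t = (m + ½) λ / (2 n) = 2.50 × 618 / (2 × 1.0) = 773 nm.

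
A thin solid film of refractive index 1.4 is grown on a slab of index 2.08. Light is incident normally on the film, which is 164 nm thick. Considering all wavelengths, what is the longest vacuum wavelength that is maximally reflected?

At the upper boundary (n = 1.0 to n = 1.4) the reflected ray undergoes a half-wave phase shift.
At the lower boundary (n = 1.4 to n = 2.08) the reflected ray undergoes a half-wave phase shift.
The two reflections carry the same phase change, so no net offset.
For strong reflection here: 2 n t = m λ.
λ = 2 n t / m. The longest wavelength is m = 1: λ = 2 × 1.4 × 164 / 1.00 = 459 nm.

459 nm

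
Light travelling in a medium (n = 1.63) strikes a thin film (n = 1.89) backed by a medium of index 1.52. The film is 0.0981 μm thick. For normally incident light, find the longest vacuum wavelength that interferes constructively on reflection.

Ray reflecting at the top interface goes from n = 1.63 toward n = 1.89: a half-wave phase shift.
Bottom surface (1.89 → 1.52): reflection off a lower-index medium gives no phase shift.
The two reflections differ by half a wavelength.
With one net inversion, constructive interference in reflection requires 2 n t = (m + ½) λ.
λ = 2 n t / (m + ½). The longest wavelength is m = 0: λ = 2 × 1.89 × 98.1 / 0.500 = 742 nm.

742 nm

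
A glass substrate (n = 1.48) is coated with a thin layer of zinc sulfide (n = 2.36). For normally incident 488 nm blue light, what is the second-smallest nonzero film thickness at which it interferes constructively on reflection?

Top surface (1.0 → 2.36): reflection off a higher-index medium gives a half-wave phase shift.
Ray reflecting at the bottom interface goes from n = 2.36 toward n = 1.48: no phase shift.
The two reflections differ by half a wavelength.
For maximum reflection here: 2 n t = (m + ½) λ.
The second-smallest nonzero thickness corresponds to m = 1: t = (m + ½) λ / (2 n) = 1.50 × 488 / (2 × 2.36) = 155 nm.

155 nm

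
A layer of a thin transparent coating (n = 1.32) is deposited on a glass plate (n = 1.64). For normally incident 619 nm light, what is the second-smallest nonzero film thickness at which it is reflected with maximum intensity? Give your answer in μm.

0.469 μm

Top surface (1.0 → 1.32): reflection off a higher-index medium gives a half-wave phase shift.
Ray reflecting at the bottom interface goes from n = 1.32 toward n = 1.64: a half-wave phase shift.
Zero or two π shifts → no net half-wave offset.
For maximum reflection here: 2 n t = m λ.
The second-smallest nonzero thickness corresponds to m = 2: t = m λ / (2 n) = 2.00 × 619 / (2 × 1.32) = 469 nm.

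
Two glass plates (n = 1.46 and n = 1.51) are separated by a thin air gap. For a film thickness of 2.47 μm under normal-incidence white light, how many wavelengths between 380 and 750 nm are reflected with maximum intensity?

6

Ray reflecting at the top interface goes from n = 1.46 toward n = 1.0: no phase shift.
Ray reflecting at the bottom interface goes from n = 1.0 toward n = 1.51: a half-wave phase shift.
Exactly one π shift → a net half-wave offset.
For bright reflection here: 2 n t = (m + ½) λ.
λ = 2 n t / (m + ½) = 4940 / (m + ½) nm.
m=6: 760 nm (IR); m=7: 659 nm (visible); m=8: 581 nm (visible); m=9: 520 nm (visible); m=10: 470 nm (visible); m=11: 430 nm (visible); m=12: 395 nm (visible); m=13: 366 nm (UV).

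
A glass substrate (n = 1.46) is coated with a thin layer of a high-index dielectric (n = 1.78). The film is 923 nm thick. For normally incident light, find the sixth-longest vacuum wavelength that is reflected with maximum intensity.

597 nm

Ray reflecting at the top interface goes from n = 1.0 toward n = 1.78: a half-wave phase shift.
Ray reflecting at the bottom interface goes from n = 1.78 toward n = 1.46: no phase shift.
The two reflections differ by half a wavelength.
So the condition for constructive reflection is 2 n t = (m + ½) λ.
λ = 2 n t / (m + ½). The sixth-longest wavelength is m = 5: λ = 2 × 1.78 × 923 / 5.50 = 597 nm.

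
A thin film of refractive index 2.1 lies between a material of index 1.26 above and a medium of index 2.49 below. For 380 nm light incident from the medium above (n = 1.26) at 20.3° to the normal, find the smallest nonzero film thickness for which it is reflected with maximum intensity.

Ray reflecting at the top interface goes from n = 1.26 toward n = 2.1: a half-wave phase shift.
Bottom surface (2.1 → 2.49): reflection off a higher-index medium gives a half-wave phase shift.
The two reflections carry the same phase change, so no net offset.
For maximum reflection here: 2 n t cos θ_r = m λ.
Snell's law: 1.26 sin 20.3° = 2.1 sin θ_r → sin θ_r = 0.208, cos θ_r = 0.978.
Minimum nonzero at m = 1: t = λ / (2 n cos θ_r) = 380 / (2 × 2.1 × 0.978) = 92.5 nm.

92.5 nm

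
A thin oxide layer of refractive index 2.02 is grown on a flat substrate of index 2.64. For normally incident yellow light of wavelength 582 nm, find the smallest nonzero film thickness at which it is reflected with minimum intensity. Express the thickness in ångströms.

720 Å

Top surface (1.0 → 2.02): reflection off a higher-index medium gives a half-wave phase shift.
Ray reflecting at the bottom interface goes from n = 2.02 toward n = 2.64: a half-wave phase shift.
The two reflections carry the same phase change, so no net offset.
With no net inversion, destructive interference in reflection requires 2 n t = (m + ½) λ.
Minimum at m = 0: t = λ / (4 n) = 582 / (4 × 2.02) = 72.0 nm.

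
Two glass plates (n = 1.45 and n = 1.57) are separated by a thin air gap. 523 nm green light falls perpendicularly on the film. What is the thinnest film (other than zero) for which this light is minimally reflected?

262 nm

Top surface (1.45 → 1.0): reflection off a lower-index medium gives no phase shift.
At the lower boundary (n = 1.0 to n = 1.57) the reflected ray undergoes a half-wave phase shift.
Net: one phase inversion between the two reflected rays.
With one net inversion, destructive interference in reflection requires 2 n t = m λ.
Minimum nonzero at m = 1: t = λ / (2 n) = 523 / (2 × 1.0) = 262 nm.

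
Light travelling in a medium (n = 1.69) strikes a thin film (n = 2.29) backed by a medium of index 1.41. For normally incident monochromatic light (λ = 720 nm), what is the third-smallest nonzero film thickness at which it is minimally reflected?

472 nm

Ray reflecting at the top interface goes from n = 1.69 toward n = 2.29: a half-wave phase shift.
At the lower boundary (n = 2.29 to n = 1.41) the reflected ray undergoes no phase shift.
Net: one phase inversion between the two reflected rays.
For dark reflection here: 2 n t = m λ.
The third-smallest nonzero thickness corresponds to m = 3: t = m λ / (2 n) = 3.00 × 720 / (2 × 2.29) = 472 nm.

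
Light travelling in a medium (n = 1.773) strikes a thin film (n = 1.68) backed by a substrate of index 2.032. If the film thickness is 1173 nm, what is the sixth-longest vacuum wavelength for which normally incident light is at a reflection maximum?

717 nm

Ray reflecting at the top interface goes from n = 1.773 toward n = 1.68: no phase shift.
At the lower boundary (n = 1.68 to n = 2.032) the reflected ray undergoes a half-wave phase shift.
Exactly one π shift → a net half-wave offset.
With one net inversion, constructive interference in reflection requires 2 n t = (m + ½) λ.
λ = 2 n t / (m + ½). The sixth-longest wavelength is m = 5: λ = 2 × 1.68 × 1173 / 5.50 = 717 nm.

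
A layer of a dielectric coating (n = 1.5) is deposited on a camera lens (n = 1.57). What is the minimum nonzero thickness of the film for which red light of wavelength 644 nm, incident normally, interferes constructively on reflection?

215 nm

Top surface (1.0 → 1.5): reflection off a higher-index medium gives a half-wave phase shift.
Bottom surface (1.5 → 1.57): reflection off a higher-index medium gives a half-wave phase shift.
Zero or two π shifts → no net half-wave offset.
For maximum reflection here: 2 n t = m λ.
Minimum nonzero at m = 1: t = λ / (2 n) = 644 / (2 × 1.5) = 215 nm.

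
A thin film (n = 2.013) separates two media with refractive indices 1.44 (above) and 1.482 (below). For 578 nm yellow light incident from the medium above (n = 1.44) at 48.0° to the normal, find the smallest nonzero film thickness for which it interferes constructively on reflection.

At the upper boundary (n = 1.44 to n = 2.013) the reflected ray undergoes a half-wave phase shift.
At the lower boundary (n = 2.013 to n = 1.482) the reflected ray undergoes no phase shift.
Net: one phase inversion between the two reflected rays.
With one net inversion, constructive interference in reflection requires 2 n t cos θ_r = (m + ½) λ.
Snell's law: 1.44 sin 48.0° = 2.013 sin θ_r → sin θ_r = 0.532, cos θ_r = 0.847.
Minimum at m = 0: t = λ / (4 n cos θ_r) = 578 / (4 × 2.013 × 0.847) = 84.8 nm.

84.8 nm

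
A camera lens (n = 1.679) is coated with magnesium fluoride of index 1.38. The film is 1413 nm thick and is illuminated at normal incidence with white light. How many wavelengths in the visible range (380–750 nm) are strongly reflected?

5

Ray reflecting at the top interface goes from n = 1.0 toward n = 1.38: a half-wave phase shift.
Ray reflecting at the bottom interface goes from n = 1.38 toward n = 1.679: a half-wave phase shift.
Net: no relative phase inversion (both shifts match).
With no net inversion, constructive interference in reflection requires 2 n t = m λ.
λ = 2 n t / m = 3900 / m nm.
m=5: 780 nm (IR); m=6: 650 nm (visible); m=7: 557 nm (visible); m=8: 487 nm (visible); m=9: 433 nm (visible); m=10: 390 nm (visible); m=11: 355 nm (UV).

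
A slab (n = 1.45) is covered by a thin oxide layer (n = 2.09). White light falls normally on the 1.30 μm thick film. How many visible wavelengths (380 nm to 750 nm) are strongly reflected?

7

Ray reflecting at the top interface goes from n = 1.0 toward n = 2.09: a half-wave phase shift.
Bottom surface (2.09 → 1.45): reflection off a lower-index medium gives no phase shift.
The two reflections differ by half a wavelength.
With one net inversion, constructive interference in reflection requires 2 n t = (m + ½) λ.
λ = 2 n t / (m + ½) = 5434 / (m + ½) nm.
m=6: 836 nm (IR); m=7: 725 nm (visible); m=8: 639 nm (visible); m=9: 572 nm (visible); m=10: 518 nm (visible); m=11: 473 nm (visible); m=12: 435 nm (visible); m=13: 403 nm (visible); m=14: 375 nm (UV).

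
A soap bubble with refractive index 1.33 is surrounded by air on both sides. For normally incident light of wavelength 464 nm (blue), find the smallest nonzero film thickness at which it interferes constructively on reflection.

87.2 nm

Top surface (1.0 → 1.33): reflection off a higher-index medium gives a half-wave phase shift.
Ray reflecting at the bottom interface goes from n = 1.33 toward n = 1.0: no phase shift.
Exactly one π shift → a net half-wave offset.
With one net inversion, constructive interference in reflection requires 2 n t = (m + ½) λ.
Minimum at m = 0: t = λ / (4 n) = 464 / (4 × 1.33) = 87.2 nm.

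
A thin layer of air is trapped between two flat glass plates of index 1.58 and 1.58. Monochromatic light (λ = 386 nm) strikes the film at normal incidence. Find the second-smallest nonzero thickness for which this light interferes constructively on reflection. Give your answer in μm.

Ray reflecting at the top interface goes from n = 1.58 toward n = 1.0: no phase shift.
At the lower boundary (n = 1.0 to n = 1.58) the reflected ray undergoes a half-wave phase shift.
Net: one phase inversion between the two reflected rays.
So the condition for constructive reflection is 2 n t = (m + ½) λ.
The second-smallest nonzero thickness corresponds to m = 1: t = (m + ½) λ / (2 n) = 1.50 × 386 / (2 × 1.0) = 290 nm.

0.290 μm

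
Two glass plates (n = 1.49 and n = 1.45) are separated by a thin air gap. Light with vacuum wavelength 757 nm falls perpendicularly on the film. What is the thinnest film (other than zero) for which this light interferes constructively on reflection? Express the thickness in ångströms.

At the upper boundary (n = 1.49 to n = 1.0) the reflected ray undergoes no phase shift.
At the lower boundary (n = 1.0 to n = 1.45) the reflected ray undergoes a half-wave phase shift.
Net: one phase inversion between the two reflected rays.
So the condition for constructive reflection is 2 n t = (m + ½) λ.
Minimum at m = 0: t = λ / (4 n) = 757 / (4 × 1.0) = 189 nm.

1893 Å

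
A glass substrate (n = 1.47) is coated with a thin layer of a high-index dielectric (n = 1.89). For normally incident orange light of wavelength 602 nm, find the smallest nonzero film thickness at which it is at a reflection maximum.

79.6 nm

Top surface (1.0 → 1.89): reflection off a higher-index medium gives a half-wave phase shift.
Ray reflecting at the bottom interface goes from n = 1.89 toward n = 1.47: no phase shift.
The two reflections differ by half a wavelength.
So the condition for constructive reflection is 2 n t = (m + ½) λ.
Minimum at m = 0: t = λ / (4 n) = 602 / (4 × 1.89) = 79.6 nm.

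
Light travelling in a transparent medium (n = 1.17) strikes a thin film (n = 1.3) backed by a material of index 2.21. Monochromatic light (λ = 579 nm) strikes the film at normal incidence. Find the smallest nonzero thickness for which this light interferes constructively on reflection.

223 nm

Ray reflecting at the top interface goes from n = 1.17 toward n = 1.3: a half-wave phase shift.
At the lower boundary (n = 1.3 to n = 2.21) the reflected ray undergoes a half-wave phase shift.
The two reflections carry the same phase change, so no net offset.
For strong reflection here: 2 n t = m λ.
The smallest nonzero thickness corresponds to m = 1: t = m λ / (2 n) = 1.00 × 579 / (2 × 1.3) = 223 nm.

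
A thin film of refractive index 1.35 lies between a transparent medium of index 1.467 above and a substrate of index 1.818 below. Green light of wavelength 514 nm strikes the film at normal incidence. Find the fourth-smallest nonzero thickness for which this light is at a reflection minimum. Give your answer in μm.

0.761 μm

At the upper boundary (n = 1.467 to n = 1.35) the reflected ray undergoes no phase shift.
Ray reflecting at the bottom interface goes from n = 1.35 toward n = 1.818: a half-wave phase shift.
Net: one phase inversion between the two reflected rays.
For dark reflection here: 2 n t = m λ.
The fourth-smallest nonzero thickness corresponds to m = 4: t = m λ / (2 n) = 4.00 × 514 / (2 × 1.35) = 761 nm.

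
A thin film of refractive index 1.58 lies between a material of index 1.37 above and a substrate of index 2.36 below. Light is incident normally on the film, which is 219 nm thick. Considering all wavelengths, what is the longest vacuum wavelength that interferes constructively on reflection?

692 nm

Top surface (1.37 → 1.58): reflection off a higher-index medium gives a half-wave phase shift.
Bottom surface (1.58 → 2.36): reflection off a higher-index medium gives a half-wave phase shift.
Zero or two π shifts → no net half-wave offset.
So the condition for constructive reflection is 2 n t = m λ.
λ = 2 n t / m. The longest wavelength is m = 1: λ = 2 × 1.58 × 219 / 1.00 = 692 nm.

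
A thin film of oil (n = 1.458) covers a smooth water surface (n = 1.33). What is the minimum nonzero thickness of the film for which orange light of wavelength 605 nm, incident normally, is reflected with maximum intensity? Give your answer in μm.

0.104 μm

Ray reflecting at the top interface goes from n = 1.0 toward n = 1.458: a half-wave phase shift.
Ray reflecting at the bottom interface goes from n = 1.458 toward n = 1.33: no phase shift.
Exactly one π shift → a net half-wave offset.
For bright reflection here: 2 n t = (m + ½) λ.
Minimum at m = 0: t = λ / (4 n) = 605 / (4 × 1.458) = 104 nm.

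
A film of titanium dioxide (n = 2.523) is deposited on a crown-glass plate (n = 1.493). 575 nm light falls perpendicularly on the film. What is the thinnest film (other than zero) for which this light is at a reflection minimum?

Top surface (1.0 → 2.523): reflection off a higher-index medium gives a half-wave phase shift.
At the lower boundary (n = 2.523 to n = 1.493) the reflected ray undergoes no phase shift.
Exactly one π shift → a net half-wave offset.
For dark reflection here: 2 n t = m λ.
Minimum nonzero at m = 1: t = λ / (2 n) = 575 / (2 × 2.523) = 114 nm.

114 nm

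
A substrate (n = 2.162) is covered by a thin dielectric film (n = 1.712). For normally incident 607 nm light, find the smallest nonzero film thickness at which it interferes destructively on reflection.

Top surface (1.0 → 1.712): reflection off a higher-index medium gives a half-wave phase shift.
Bottom surface (1.712 → 2.162): reflection off a higher-index medium gives a half-wave phase shift.
The two reflections carry the same phase change, so no net offset.
With no net inversion, destructive interference in reflection requires 2 n t = (m + ½) λ.
Minimum at m = 0: t = λ / (4 n) = 607 / (4 × 1.712) = 88.6 nm.

88.6 nm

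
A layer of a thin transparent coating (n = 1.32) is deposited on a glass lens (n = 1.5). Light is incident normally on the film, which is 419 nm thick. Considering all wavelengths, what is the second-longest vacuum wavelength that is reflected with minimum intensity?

737 nm

At the upper boundary (n = 1.0 to n = 1.32) the reflected ray undergoes a half-wave phase shift.
At the lower boundary (n = 1.32 to n = 1.5) the reflected ray undergoes a half-wave phase shift.
The two reflections carry the same phase change, so no net offset.
So the condition for destructive reflection is 2 n t = (m + ½) λ.
λ = 2 n t / (m + ½). The second-longest wavelength is m = 1: λ = 2 × 1.32 × 419 / 1.50 = 737 nm.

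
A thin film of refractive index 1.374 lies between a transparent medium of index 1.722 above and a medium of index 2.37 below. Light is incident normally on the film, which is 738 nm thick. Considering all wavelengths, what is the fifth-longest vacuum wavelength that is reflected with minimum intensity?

Top surface (1.722 → 1.374): reflection off a lower-index medium gives no phase shift.
At the lower boundary (n = 1.374 to n = 2.37) the reflected ray undergoes a half-wave phase shift.
The two reflections differ by half a wavelength.
For weak reflection here: 2 n t = m λ.
λ = 2 n t / m. The fifth-longest wavelength is m = 5: λ = 2 × 1.374 × 738 / 5.00 = 406 nm.

406 nm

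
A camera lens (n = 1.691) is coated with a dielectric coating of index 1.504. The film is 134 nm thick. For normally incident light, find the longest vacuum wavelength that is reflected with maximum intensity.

Ray reflecting at the top interface goes from n = 1.0 toward n = 1.504: a half-wave phase shift.
Ray reflecting at the bottom interface goes from n = 1.504 toward n = 1.691: a half-wave phase shift.
Zero or two π shifts → no net half-wave offset.
For strong reflection here: 2 n t = m λ.
λ = 2 n t / m. The longest wavelength is m = 1: λ = 2 × 1.504 × 134 / 1.00 = 403 nm.

403 nm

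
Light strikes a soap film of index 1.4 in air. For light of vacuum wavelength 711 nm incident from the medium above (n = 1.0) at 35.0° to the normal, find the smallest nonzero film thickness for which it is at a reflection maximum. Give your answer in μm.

0.139 μm

Ray reflecting at the top interface goes from n = 1.0 toward n = 1.4: a half-wave phase shift.
At the lower boundary (n = 1.4 to n = 1.0) the reflected ray undergoes no phase shift.
The two reflections differ by half a wavelength.
So the condition for constructive reflection is 2 n t cos θ_r = (m + ½) λ.
Snell's law: 1.0 sin 35.0° = 1.4 sin θ_r → sin θ_r = 0.410, cos θ_r = 0.912.
Minimum at m = 0: t = λ / (4 n cos θ_r) = 711 / (4 × 1.4 × 0.912) = 139 nm.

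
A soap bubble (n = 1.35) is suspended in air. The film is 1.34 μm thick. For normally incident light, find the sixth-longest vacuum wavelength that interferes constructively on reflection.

Ray reflecting at the top interface goes from n = 1.0 toward n = 1.35: a half-wave phase shift.
Bottom surface (1.35 → 1.0): reflection off a lower-index medium gives no phase shift.
The two reflections differ by half a wavelength.
So the condition for constructive reflection is 2 n t = (m + ½) λ.
λ = 2 n t / (m + ½). The sixth-longest wavelength is m = 5: λ = 2 × 1.35 × 1340 / 5.50 = 658 nm.

658 nm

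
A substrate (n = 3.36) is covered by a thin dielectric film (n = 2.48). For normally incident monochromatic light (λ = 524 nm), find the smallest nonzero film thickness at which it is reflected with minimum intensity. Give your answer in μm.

At the upper boundary (n = 1.0 to n = 2.48) the reflected ray undergoes a half-wave phase shift.
Ray reflecting at the bottom interface goes from n = 2.48 toward n = 3.36: a half-wave phase shift.
Net: no relative phase inversion (both shifts match).
So the condition for destructive reflection is 2 n t = (m + ½) λ.
Minimum at m = 0: t = λ / (4 n) = 524 / (4 × 2.48) = 52.8 nm.

0.0528 μm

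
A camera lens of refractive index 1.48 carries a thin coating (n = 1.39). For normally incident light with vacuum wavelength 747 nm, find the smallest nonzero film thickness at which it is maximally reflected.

Ray reflecting at the top interface goes from n = 1.0 toward n = 1.39: a half-wave phase shift.
At the lower boundary (n = 1.39 to n = 1.48) the reflected ray undergoes a half-wave phase shift.
The two reflections carry the same phase change, so no net offset.
So the condition for constructive reflection is 2 n t = m λ.
Minimum nonzero at m = 1: t = λ / (2 n) = 747 / (2 × 1.39) = 269 nm.

269 nm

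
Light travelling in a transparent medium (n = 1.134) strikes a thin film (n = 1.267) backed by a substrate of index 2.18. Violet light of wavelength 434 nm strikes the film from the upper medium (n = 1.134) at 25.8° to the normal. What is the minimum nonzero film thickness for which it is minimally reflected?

At the upper boundary (n = 1.134 to n = 1.267) the reflected ray undergoes a half-wave phase shift.
Ray reflecting at the bottom interface goes from n = 1.267 toward n = 2.18: a half-wave phase shift.
The two reflections carry the same phase change, so no net offset.
With no net inversion, destructive interference in reflection requires 2 n t cos θ_r = (m + ½) λ.
Snell's law: 1.134 sin 25.8° = 1.267 sin θ_r → sin θ_r = 0.390, cos θ_r = 0.921.
Minimum at m = 0: t = λ / (4 n cos θ_r) = 434 / (4 × 1.267 × 0.921) = 93.0 nm.

93.0 nm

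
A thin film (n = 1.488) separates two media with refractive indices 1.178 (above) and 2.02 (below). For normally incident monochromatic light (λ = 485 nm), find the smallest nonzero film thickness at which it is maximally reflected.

At the upper boundary (n = 1.178 to n = 1.488) the reflected ray undergoes a half-wave phase shift.
Ray reflecting at the bottom interface goes from n = 1.488 toward n = 2.02: a half-wave phase shift.
Zero or two π shifts → no net half-wave offset.
With no net inversion, constructive interference in reflection requires 2 n t = m λ.
Minimum nonzero at m = 1: t = λ / (2 n) = 485 / (2 × 1.488) = 163 nm.

163 nm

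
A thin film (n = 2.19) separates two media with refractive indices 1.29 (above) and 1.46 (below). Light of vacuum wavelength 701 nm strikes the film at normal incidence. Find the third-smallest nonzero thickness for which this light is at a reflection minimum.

480 nm

At the upper boundary (n = 1.29 to n = 2.19) the reflected ray undergoes a half-wave phase shift.
Ray reflecting at the bottom interface goes from n = 2.19 toward n = 1.46: no phase shift.
Net: one phase inversion between the two reflected rays.
For dark reflection here: 2 n t = m λ.
The third-smallest nonzero thickness corresponds to m = 3: t = m λ / (2 n) = 3.00 × 701 / (2 × 2.19) = 480 nm.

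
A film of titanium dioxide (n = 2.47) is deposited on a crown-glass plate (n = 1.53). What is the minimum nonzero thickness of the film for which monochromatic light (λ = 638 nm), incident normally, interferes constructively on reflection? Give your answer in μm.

0.0646 μm

Top surface (1.0 → 2.47): reflection off a higher-index medium gives a half-wave phase shift.
Bottom surface (2.47 → 1.53): reflection off a lower-index medium gives no phase shift.
The two reflections differ by half a wavelength.
So the condition for constructive reflection is 2 n t = (m + ½) λ.
Minimum at m = 0: t = λ / (4 n) = 638 / (4 × 2.47) = 64.6 nm.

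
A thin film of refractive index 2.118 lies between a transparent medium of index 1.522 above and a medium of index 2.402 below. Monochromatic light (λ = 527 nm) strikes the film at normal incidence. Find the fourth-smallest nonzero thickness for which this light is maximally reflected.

498 nm

At the upper boundary (n = 1.522 to n = 2.118) the reflected ray undergoes a half-wave phase shift.
Bottom surface (2.118 → 2.402): reflection off a higher-index medium gives a half-wave phase shift.
Zero or two π shifts → no net half-wave offset.
For maximum reflection here: 2 n t = m λ.
The fourth-smallest nonzero thickness corresponds to m = 4: t = m λ / (2 n) = 4.00 × 527 / (2 × 2.118) = 498 nm.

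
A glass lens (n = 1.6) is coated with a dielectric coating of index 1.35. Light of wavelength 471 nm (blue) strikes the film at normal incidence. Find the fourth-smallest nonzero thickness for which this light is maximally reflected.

Top surface (1.0 → 1.35): reflection off a higher-index medium gives a half-wave phase shift.
Bottom surface (1.35 → 1.6): reflection off a higher-index medium gives a half-wave phase shift.
Net: no relative phase inversion (both shifts match).
With no net inversion, constructive interference in reflection requires 2 n t = m λ.
The fourth-smallest nonzero thickness corresponds to m = 4: t = m λ / (2 n) = 4.00 × 471 / (2 × 1.35) = 698 nm.

698 nm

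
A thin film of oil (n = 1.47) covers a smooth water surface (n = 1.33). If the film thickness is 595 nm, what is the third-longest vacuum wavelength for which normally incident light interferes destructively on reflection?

583 nm

At the upper boundary (n = 1.0 to n = 1.47) the reflected ray undergoes a half-wave phase shift.
Bottom surface (1.47 → 1.33): reflection off a lower-index medium gives no phase shift.
Net: one phase inversion between the two reflected rays.
For dark reflection here: 2 n t = m λ.
λ = 2 n t / m. The third-longest wavelength is m = 3: λ = 2 × 1.47 × 595 / 3.00 = 583 nm.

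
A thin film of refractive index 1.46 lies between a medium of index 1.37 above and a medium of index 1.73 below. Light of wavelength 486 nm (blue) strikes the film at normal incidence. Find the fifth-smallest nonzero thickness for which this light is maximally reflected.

Top surface (1.37 → 1.46): reflection off a higher-index medium gives a half-wave phase shift.
Bottom surface (1.46 → 1.73): reflection off a higher-index medium gives a half-wave phase shift.
Zero or two π shifts → no net half-wave offset.
So the condition for constructive reflection is 2 n t = m λ.
The fifth-smallest nonzero thickness corresponds to m = 5: t = m λ / (2 n) = 5.00 × 486 / (2 × 1.46) = 832 nm.

832 nm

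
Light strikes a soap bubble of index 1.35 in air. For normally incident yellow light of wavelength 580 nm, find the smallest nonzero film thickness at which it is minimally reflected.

215 nm

At the upper boundary (n = 1.0 to n = 1.35) the reflected ray undergoes a half-wave phase shift.
Bottom surface (1.35 → 1.0): reflection off a lower-index medium gives no phase shift.
The two reflections differ by half a wavelength.
So the condition for destructive reflection is 2 n t = m λ.
Minimum nonzero at m = 1: t = λ / (2 n) = 580 / (2 × 1.35) = 215 nm.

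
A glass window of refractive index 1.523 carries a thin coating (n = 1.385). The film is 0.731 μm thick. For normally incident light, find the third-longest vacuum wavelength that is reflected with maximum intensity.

675 nm

Ray reflecting at the top interface goes from n = 1.0 toward n = 1.385: a half-wave phase shift.
Bottom surface (1.385 → 1.523): reflection off a higher-index medium gives a half-wave phase shift.
Zero or two π shifts → no net half-wave offset.
For strong reflection here: 2 n t = m λ.
λ = 2 n t / m. The third-longest wavelength is m = 3: λ = 2 × 1.385 × 731 / 3.00 = 675 nm.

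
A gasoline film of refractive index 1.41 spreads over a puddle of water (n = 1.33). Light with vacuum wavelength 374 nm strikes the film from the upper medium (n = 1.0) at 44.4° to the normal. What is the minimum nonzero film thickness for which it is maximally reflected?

76.4 nm

Top surface (1.0 → 1.41): reflection off a higher-index medium gives a half-wave phase shift.
Ray reflecting at the bottom interface goes from n = 1.41 toward n = 1.33: no phase shift.
Exactly one π shift → a net half-wave offset.
For maximum reflection here: 2 n t cos θ_r = (m + ½) λ.
Snell's law: 1.0 sin 44.4° = 1.41 sin θ_r → sin θ_r = 0.496, cos θ_r = 0.868.
Minimum at m = 0: t = λ / (4 n cos θ_r) = 374 / (4 × 1.41 × 0.868) = 76.4 nm.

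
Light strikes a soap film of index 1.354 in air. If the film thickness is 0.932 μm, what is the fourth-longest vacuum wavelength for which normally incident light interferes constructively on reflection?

721 nm

Top surface (1.0 → 1.354): reflection off a higher-index medium gives a half-wave phase shift.
At the lower boundary (n = 1.354 to n = 1.0) the reflected ray undergoes no phase shift.
Net: one phase inversion between the two reflected rays.
With one net inversion, constructive interference in reflection requires 2 n t = (m + ½) λ.
λ = 2 n t / (m + ½). The fourth-longest wavelength is m = 3: λ = 2 × 1.354 × 932 / 3.50 = 721 nm.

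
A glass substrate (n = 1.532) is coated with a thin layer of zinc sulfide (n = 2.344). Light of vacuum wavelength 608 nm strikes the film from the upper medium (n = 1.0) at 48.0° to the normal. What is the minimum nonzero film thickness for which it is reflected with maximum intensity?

68.4 nm

Ray reflecting at the top interface goes from n = 1.0 toward n = 2.344: a half-wave phase shift.
Bottom surface (2.344 → 1.532): reflection off a lower-index medium gives no phase shift.
Exactly one π shift → a net half-wave offset.
For strong reflection here: 2 n t cos θ_r = (m + ½) λ.
Snell's law: 1.0 sin 48.0° = 2.344 sin θ_r → sin θ_r = 0.317, cos θ_r = 0.948.
Minimum at m = 0: t = λ / (4 n cos θ_r) = 608 / (4 × 2.344 × 0.948) = 68.4 nm.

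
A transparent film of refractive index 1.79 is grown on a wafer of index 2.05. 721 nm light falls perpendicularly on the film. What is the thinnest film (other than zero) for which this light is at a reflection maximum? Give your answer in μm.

At the upper boundary (n = 1.0 to n = 1.79) the reflected ray undergoes a half-wave phase shift.
Bottom surface (1.79 → 2.05): reflection off a higher-index medium gives a half-wave phase shift.
The two reflections carry the same phase change, so no net offset.
For strong reflection here: 2 n t = m λ.
Minimum nonzero at m = 1: t = λ / (2 n) = 721 / (2 × 1.79) = 201 nm.

0.201 μm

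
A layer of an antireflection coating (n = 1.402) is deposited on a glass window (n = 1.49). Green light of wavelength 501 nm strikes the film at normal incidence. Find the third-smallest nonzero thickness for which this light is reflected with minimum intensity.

At the upper boundary (n = 1.0 to n = 1.402) the reflected ray undergoes a half-wave phase shift.
At the lower boundary (n = 1.402 to n = 1.49) the reflected ray undergoes a half-wave phase shift.
Zero or two π shifts → no net half-wave offset.
For weak reflection here: 2 n t = (m + ½) λ.
The third-smallest nonzero thickness corresponds to m = 2: t = (m + ½) λ / (2 n) = 2.50 × 501 / (2 × 1.402) = 447 nm.

447 nm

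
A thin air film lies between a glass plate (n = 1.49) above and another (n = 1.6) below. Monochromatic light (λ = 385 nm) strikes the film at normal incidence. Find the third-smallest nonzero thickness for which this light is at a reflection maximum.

Ray reflecting at the top interface goes from n = 1.49 toward n = 1.0: no phase shift.
Ray reflecting at the bottom interface goes from n = 1.0 toward n = 1.6: a half-wave phase shift.
The two reflections differ by half a wavelength.
So the condition for constructive reflection is 2 n t = (m + ½) λ.
The third-smallest nonzero thickness corresponds to m = 2: t = (m + ½) λ / (2 n) = 2.50 × 385 / (2 × 1.0) = 481 nm.

481 nm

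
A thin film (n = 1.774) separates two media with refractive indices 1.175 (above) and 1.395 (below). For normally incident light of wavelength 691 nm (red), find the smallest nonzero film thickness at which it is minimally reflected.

195 nm

Ray reflecting at the top interface goes from n = 1.175 toward n = 1.774: a half-wave phase shift.
At the lower boundary (n = 1.774 to n = 1.395) the reflected ray undergoes no phase shift.
Exactly one π shift → a net half-wave offset.
So the condition for destructive reflection is 2 n t = m λ.
Minimum nonzero at m = 1: t = λ / (2 n) = 691 / (2 × 1.774) = 195 nm.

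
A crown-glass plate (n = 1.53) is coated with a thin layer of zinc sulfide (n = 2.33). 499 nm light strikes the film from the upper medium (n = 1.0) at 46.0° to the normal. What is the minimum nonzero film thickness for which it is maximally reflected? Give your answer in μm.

0.0563 μm

At the upper boundary (n = 1.0 to n = 2.33) the reflected ray undergoes a half-wave phase shift.
Ray reflecting at the bottom interface goes from n = 2.33 toward n = 1.53: no phase shift.
The two reflections differ by half a wavelength.
With one net inversion, constructive interference in reflection requires 2 n t cos θ_r = (m + ½) λ.
Snell's law: 1.0 sin 46.0° = 2.33 sin θ_r → sin θ_r = 0.309, cos θ_r = 0.951.
Minimum at m = 0: t = λ / (4 n cos θ_r) = 499 / (4 × 2.33 × 0.951) = 56.3 nm.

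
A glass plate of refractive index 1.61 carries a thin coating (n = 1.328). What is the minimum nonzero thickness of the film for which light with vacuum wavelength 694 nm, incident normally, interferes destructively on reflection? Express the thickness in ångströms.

1306 Å

Top surface (1.0 → 1.328): reflection off a higher-index medium gives a half-wave phase shift.
Bottom surface (1.328 → 1.61): reflection off a higher-index medium gives a half-wave phase shift.
Net: no relative phase inversion (both shifts match).
So the condition for destructive reflection is 2 n t = (m + ½) λ.
Minimum at m = 0: t = λ / (4 n) = 694 / (4 × 1.328) = 131 nm.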